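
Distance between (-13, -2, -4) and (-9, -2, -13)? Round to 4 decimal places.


d = sqrt((-9--13)^2 + (-2--2)^2 + (-13--4)^2) = 9.8489

9.8489


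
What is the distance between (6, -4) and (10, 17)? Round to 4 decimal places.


d = sqrt((10-6)^2 + (17--4)^2) = 21.3776

21.3776


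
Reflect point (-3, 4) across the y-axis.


Reflection across y-axis: (x, y) -> (-x, y)
(-3, 4) -> (3, 4)

(3, 4)


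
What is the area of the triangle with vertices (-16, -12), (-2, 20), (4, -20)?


Area = |x1(y2-y3) + x2(y3-y1) + x3(y1-y2)| / 2
= |-16*(20--20) + -2*(-20--12) + 4*(-12-20)| / 2
= 376

376


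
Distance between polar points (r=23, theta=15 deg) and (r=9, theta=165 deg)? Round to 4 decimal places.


d = sqrt(r1^2 + r2^2 - 2*r1*r2*cos(t2-t1))
d = sqrt(23^2 + 9^2 - 2*23*9*cos(165-15)) = 31.1213

31.1213


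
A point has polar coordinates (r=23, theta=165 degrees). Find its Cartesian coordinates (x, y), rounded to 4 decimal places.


x = 23 * cos(165) = -22.2163
y = 23 * sin(165) = 5.9528

(-22.2163, 5.9528)


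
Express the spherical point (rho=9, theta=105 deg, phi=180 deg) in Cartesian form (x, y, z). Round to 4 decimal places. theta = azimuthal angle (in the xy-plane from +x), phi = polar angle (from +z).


x = 9 * sin(180) * cos(105) = 0
y = 9 * sin(180) * sin(105) = 0
z = 9 * cos(180) = -9

(0, 0, -9)


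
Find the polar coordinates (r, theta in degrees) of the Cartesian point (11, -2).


r = sqrt(11^2 + (-2)^2) = 11.1803
theta = atan2(-2, 11) = 349.6952 degrees

r = 11.1803, theta = 349.6952 degrees


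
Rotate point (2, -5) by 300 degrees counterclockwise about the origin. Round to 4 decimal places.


x' = 2*cos(300) - -5*sin(300) = -3.3301
y' = 2*sin(300) + -5*cos(300) = -4.2321

(-3.3301, -4.2321)


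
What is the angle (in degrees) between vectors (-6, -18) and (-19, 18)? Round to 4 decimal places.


dot = -6*-19 + -18*18 = -210
|u| = 18.9737, |v| = 26.1725
cos(angle) = -0.4229
angle = 115.0169 degrees

115.0169 degrees


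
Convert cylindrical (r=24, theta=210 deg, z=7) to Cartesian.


x = 24 * cos(210) = -20.7846
y = 24 * sin(210) = -12
z = 7

(-20.7846, -12, 7)


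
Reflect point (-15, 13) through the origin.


Reflection through origin: (x, y) -> (-x, -y)
(-15, 13) -> (15, -13)

(15, -13)


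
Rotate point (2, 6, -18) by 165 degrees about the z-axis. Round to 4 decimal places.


x' = 2*cos(165) - 6*sin(165) = -3.4848
y' = 2*sin(165) + 6*cos(165) = -5.2779
z' = -18

(-3.4848, -5.2779, -18)


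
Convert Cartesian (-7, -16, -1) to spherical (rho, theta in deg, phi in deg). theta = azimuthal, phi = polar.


rho = sqrt((-7)^2 + (-16)^2 + (-1)^2) = 17.4929
theta = atan2(-16, -7) = 246.3706 deg
phi = acos(-1/17.4929) = 93.2772 deg

rho = 17.4929, theta = 246.3706 deg, phi = 93.2772 deg


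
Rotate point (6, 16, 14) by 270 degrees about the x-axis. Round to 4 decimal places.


x' = 6
y' = 16*cos(270) - 14*sin(270) = 14
z' = 16*sin(270) + 14*cos(270) = -16

(6, 14, -16)


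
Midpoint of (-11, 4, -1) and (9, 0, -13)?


Midpoint = ((-11+9)/2, (4+0)/2, (-1+-13)/2) = (-1, 2, -7)

(-1, 2, -7)


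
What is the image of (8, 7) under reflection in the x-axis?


Reflection across x-axis: (x, y) -> (x, -y)
(8, 7) -> (8, -7)

(8, -7)


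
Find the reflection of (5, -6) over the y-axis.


Reflection across y-axis: (x, y) -> (-x, y)
(5, -6) -> (-5, -6)

(-5, -6)


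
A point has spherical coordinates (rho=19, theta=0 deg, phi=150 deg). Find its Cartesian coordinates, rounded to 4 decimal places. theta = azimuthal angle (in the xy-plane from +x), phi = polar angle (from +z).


x = 19 * sin(150) * cos(0) = 9.5
y = 19 * sin(150) * sin(0) = 0
z = 19 * cos(150) = -16.4545

(9.5, 0, -16.4545)


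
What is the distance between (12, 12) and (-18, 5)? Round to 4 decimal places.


d = sqrt((-18-12)^2 + (5-12)^2) = 30.8058

30.8058


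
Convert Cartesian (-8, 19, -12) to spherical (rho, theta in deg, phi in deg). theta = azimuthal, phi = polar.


rho = sqrt((-8)^2 + 19^2 + (-12)^2) = 23.8537
theta = atan2(19, -8) = 112.8337 deg
phi = acos(-12/23.8537) = 120.2031 deg

rho = 23.8537, theta = 112.8337 deg, phi = 120.2031 deg


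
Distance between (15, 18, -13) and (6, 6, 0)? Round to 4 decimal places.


d = sqrt((6-15)^2 + (6-18)^2 + (0--13)^2) = 19.8494

19.8494


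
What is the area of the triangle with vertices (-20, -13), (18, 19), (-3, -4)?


Area = |x1(y2-y3) + x2(y3-y1) + x3(y1-y2)| / 2
= |-20*(19--4) + 18*(-4--13) + -3*(-13-19)| / 2
= 101

101


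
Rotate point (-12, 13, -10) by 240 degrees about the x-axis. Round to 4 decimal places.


x' = -12
y' = 13*cos(240) - -10*sin(240) = -15.1603
z' = 13*sin(240) + -10*cos(240) = -6.2583

(-12, -15.1603, -6.2583)


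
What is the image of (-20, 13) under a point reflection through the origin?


Reflection through origin: (x, y) -> (-x, -y)
(-20, 13) -> (20, -13)

(20, -13)


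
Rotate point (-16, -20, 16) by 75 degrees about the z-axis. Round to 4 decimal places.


x' = -16*cos(75) - -20*sin(75) = 15.1774
y' = -16*sin(75) + -20*cos(75) = -20.6312
z' = 16

(15.1774, -20.6312, 16)


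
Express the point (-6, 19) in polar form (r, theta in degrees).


r = sqrt((-6)^2 + 19^2) = 19.9249
theta = atan2(19, -6) = 107.5256 degrees

r = 19.9249, theta = 107.5256 degrees


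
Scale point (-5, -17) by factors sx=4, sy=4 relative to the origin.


Scaling: (x*sx, y*sy) = (-5*4, -17*4) = (-20, -68)

(-20, -68)


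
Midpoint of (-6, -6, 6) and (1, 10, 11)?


Midpoint = ((-6+1)/2, (-6+10)/2, (6+11)/2) = (-2.5, 2, 8.5)

(-2.5, 2, 8.5)


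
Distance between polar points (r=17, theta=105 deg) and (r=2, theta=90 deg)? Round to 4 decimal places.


d = sqrt(r1^2 + r2^2 - 2*r1*r2*cos(t2-t1))
d = sqrt(17^2 + 2^2 - 2*17*2*cos(90-105)) = 15.077

15.077


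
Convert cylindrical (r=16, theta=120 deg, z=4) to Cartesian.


x = 16 * cos(120) = -8
y = 16 * sin(120) = 13.8564
z = 4

(-8, 13.8564, 4)


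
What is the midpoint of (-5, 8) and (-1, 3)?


Midpoint = ((-5+-1)/2, (8+3)/2) = (-3, 5.5)

(-3, 5.5)


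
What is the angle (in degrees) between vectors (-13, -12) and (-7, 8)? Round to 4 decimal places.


dot = -13*-7 + -12*8 = -5
|u| = 17.6918, |v| = 10.6301
cos(angle) = -0.0266
angle = 91.5235 degrees

91.5235 degrees


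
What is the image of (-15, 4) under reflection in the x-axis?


Reflection across x-axis: (x, y) -> (x, -y)
(-15, 4) -> (-15, -4)

(-15, -4)


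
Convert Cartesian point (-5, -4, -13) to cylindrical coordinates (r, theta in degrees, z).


r = sqrt((-5)^2 + (-4)^2) = 6.4031
theta = atan2(-4, -5) = 218.6598 deg
z = -13

r = 6.4031, theta = 218.6598 deg, z = -13


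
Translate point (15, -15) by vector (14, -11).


Translation: (x+dx, y+dy) = (15+14, -15+-11) = (29, -26)

(29, -26)


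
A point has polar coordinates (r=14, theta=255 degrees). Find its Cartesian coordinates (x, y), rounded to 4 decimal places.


x = 14 * cos(255) = -3.6235
y = 14 * sin(255) = -13.523

(-3.6235, -13.523)


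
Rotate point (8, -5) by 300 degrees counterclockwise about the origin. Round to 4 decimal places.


x' = 8*cos(300) - -5*sin(300) = -0.3301
y' = 8*sin(300) + -5*cos(300) = -9.4282

(-0.3301, -9.4282)


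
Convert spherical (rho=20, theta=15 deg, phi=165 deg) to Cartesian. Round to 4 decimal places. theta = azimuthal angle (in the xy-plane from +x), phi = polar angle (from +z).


x = 20 * sin(165) * cos(15) = 5
y = 20 * sin(165) * sin(15) = 1.3397
z = 20 * cos(165) = -19.3185

(5, 1.3397, -19.3185)


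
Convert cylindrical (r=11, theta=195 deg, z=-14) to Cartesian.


x = 11 * cos(195) = -10.6252
y = 11 * sin(195) = -2.847
z = -14

(-10.6252, -2.847, -14)


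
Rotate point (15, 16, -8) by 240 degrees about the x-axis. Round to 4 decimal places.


x' = 15
y' = 16*cos(240) - -8*sin(240) = -14.9282
z' = 16*sin(240) + -8*cos(240) = -9.8564

(15, -14.9282, -9.8564)


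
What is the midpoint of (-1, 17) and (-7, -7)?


Midpoint = ((-1+-7)/2, (17+-7)/2) = (-4, 5)

(-4, 5)


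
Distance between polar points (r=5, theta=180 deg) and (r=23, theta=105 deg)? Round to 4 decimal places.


d = sqrt(r1^2 + r2^2 - 2*r1*r2*cos(t2-t1))
d = sqrt(5^2 + 23^2 - 2*5*23*cos(105-180)) = 22.2367

22.2367


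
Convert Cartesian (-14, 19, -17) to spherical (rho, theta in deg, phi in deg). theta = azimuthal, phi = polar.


rho = sqrt((-14)^2 + 19^2 + (-17)^2) = 29.0861
theta = atan2(19, -14) = 126.3844 deg
phi = acos(-17/29.0861) = 125.7657 deg

rho = 29.0861, theta = 126.3844 deg, phi = 125.7657 deg


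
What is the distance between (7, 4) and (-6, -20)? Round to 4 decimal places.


d = sqrt((-6-7)^2 + (-20-4)^2) = 27.2947

27.2947


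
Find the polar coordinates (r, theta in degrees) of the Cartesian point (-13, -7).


r = sqrt((-13)^2 + (-7)^2) = 14.7648
theta = atan2(-7, -13) = 208.3008 degrees

r = 14.7648, theta = 208.3008 degrees


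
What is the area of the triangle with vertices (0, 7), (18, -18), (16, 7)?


Area = |x1(y2-y3) + x2(y3-y1) + x3(y1-y2)| / 2
= |0*(-18-7) + 18*(7-7) + 16*(7--18)| / 2
= 200

200


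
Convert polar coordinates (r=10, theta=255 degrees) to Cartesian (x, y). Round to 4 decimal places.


x = 10 * cos(255) = -2.5882
y = 10 * sin(255) = -9.6593

(-2.5882, -9.6593)


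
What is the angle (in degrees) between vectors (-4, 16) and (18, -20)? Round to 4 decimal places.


dot = -4*18 + 16*-20 = -392
|u| = 16.4924, |v| = 26.9072
cos(angle) = -0.8833
angle = 152.049 degrees

152.049 degrees


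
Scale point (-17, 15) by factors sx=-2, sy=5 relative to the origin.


Scaling: (x*sx, y*sy) = (-17*-2, 15*5) = (34, 75)

(34, 75)


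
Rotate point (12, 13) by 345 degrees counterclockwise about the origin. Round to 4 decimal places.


x' = 12*cos(345) - 13*sin(345) = 14.9558
y' = 12*sin(345) + 13*cos(345) = 9.4512

(14.9558, 9.4512)


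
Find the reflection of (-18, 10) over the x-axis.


Reflection across x-axis: (x, y) -> (x, -y)
(-18, 10) -> (-18, -10)

(-18, -10)


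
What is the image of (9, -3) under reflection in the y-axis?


Reflection across y-axis: (x, y) -> (-x, y)
(9, -3) -> (-9, -3)

(-9, -3)


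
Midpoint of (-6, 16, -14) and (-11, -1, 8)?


Midpoint = ((-6+-11)/2, (16+-1)/2, (-14+8)/2) = (-8.5, 7.5, -3)

(-8.5, 7.5, -3)


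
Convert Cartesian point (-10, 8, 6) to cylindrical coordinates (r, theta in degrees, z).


r = sqrt((-10)^2 + 8^2) = 12.8062
theta = atan2(8, -10) = 141.3402 deg
z = 6

r = 12.8062, theta = 141.3402 deg, z = 6


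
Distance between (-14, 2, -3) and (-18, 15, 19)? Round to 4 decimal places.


d = sqrt((-18--14)^2 + (15-2)^2 + (19--3)^2) = 25.865

25.865


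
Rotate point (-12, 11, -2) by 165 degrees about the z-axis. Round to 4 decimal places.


x' = -12*cos(165) - 11*sin(165) = 8.7441
y' = -12*sin(165) + 11*cos(165) = -13.731
z' = -2

(8.7441, -13.731, -2)


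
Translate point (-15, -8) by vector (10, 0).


Translation: (x+dx, y+dy) = (-15+10, -8+0) = (-5, -8)

(-5, -8)


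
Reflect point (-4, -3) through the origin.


Reflection through origin: (x, y) -> (-x, -y)
(-4, -3) -> (4, 3)

(4, 3)


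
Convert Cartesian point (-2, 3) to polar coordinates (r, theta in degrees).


r = sqrt((-2)^2 + 3^2) = 3.6056
theta = atan2(3, -2) = 123.6901 degrees

r = 3.6056, theta = 123.6901 degrees


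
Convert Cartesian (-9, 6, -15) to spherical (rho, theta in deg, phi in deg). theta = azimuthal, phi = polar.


rho = sqrt((-9)^2 + 6^2 + (-15)^2) = 18.4932
theta = atan2(6, -9) = 146.3099 deg
phi = acos(-15/18.4932) = 144.2042 deg

rho = 18.4932, theta = 146.3099 deg, phi = 144.2042 deg


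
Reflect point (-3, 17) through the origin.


Reflection through origin: (x, y) -> (-x, -y)
(-3, 17) -> (3, -17)

(3, -17)


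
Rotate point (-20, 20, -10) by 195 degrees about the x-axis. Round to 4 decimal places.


x' = -20
y' = 20*cos(195) - -10*sin(195) = -21.9067
z' = 20*sin(195) + -10*cos(195) = 4.4829

(-20, -21.9067, 4.4829)


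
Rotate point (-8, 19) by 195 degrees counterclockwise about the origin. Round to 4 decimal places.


x' = -8*cos(195) - 19*sin(195) = 12.645
y' = -8*sin(195) + 19*cos(195) = -16.282

(12.645, -16.282)


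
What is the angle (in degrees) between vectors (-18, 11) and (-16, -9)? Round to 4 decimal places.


dot = -18*-16 + 11*-9 = 189
|u| = 21.095, |v| = 18.3576
cos(angle) = 0.4881
angle = 60.7873 degrees

60.7873 degrees


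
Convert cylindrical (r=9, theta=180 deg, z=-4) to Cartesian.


x = 9 * cos(180) = -9
y = 9 * sin(180) = 0
z = -4

(-9, 0, -4)


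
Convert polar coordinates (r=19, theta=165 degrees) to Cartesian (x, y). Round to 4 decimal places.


x = 19 * cos(165) = -18.3526
y = 19 * sin(165) = 4.9176

(-18.3526, 4.9176)


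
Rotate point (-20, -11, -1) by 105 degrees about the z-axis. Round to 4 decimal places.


x' = -20*cos(105) - -11*sin(105) = 15.8016
y' = -20*sin(105) + -11*cos(105) = -16.4715
z' = -1

(15.8016, -16.4715, -1)


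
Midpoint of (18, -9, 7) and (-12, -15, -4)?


Midpoint = ((18+-12)/2, (-9+-15)/2, (7+-4)/2) = (3, -12, 1.5)

(3, -12, 1.5)


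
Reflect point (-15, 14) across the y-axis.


Reflection across y-axis: (x, y) -> (-x, y)
(-15, 14) -> (15, 14)

(15, 14)


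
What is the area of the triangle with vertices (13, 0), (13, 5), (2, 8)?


Area = |x1(y2-y3) + x2(y3-y1) + x3(y1-y2)| / 2
= |13*(5-8) + 13*(8-0) + 2*(0-5)| / 2
= 27.5

27.5


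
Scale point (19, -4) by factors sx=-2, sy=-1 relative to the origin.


Scaling: (x*sx, y*sy) = (19*-2, -4*-1) = (-38, 4)

(-38, 4)


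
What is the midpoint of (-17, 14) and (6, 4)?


Midpoint = ((-17+6)/2, (14+4)/2) = (-5.5, 9)

(-5.5, 9)


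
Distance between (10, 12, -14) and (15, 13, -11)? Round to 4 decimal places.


d = sqrt((15-10)^2 + (13-12)^2 + (-11--14)^2) = 5.9161

5.9161


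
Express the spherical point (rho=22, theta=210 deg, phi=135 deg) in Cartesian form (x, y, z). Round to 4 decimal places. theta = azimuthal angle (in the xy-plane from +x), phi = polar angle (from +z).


x = 22 * sin(135) * cos(210) = -13.4722
y = 22 * sin(135) * sin(210) = -7.7782
z = 22 * cos(135) = -15.5563

(-13.4722, -7.7782, -15.5563)


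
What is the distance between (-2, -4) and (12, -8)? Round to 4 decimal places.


d = sqrt((12--2)^2 + (-8--4)^2) = 14.5602

14.5602


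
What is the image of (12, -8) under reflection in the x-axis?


Reflection across x-axis: (x, y) -> (x, -y)
(12, -8) -> (12, 8)

(12, 8)


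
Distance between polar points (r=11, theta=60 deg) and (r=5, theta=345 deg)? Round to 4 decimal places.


d = sqrt(r1^2 + r2^2 - 2*r1*r2*cos(t2-t1))
d = sqrt(11^2 + 5^2 - 2*11*5*cos(345-60)) = 10.8411

10.8411


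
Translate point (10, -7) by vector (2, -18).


Translation: (x+dx, y+dy) = (10+2, -7+-18) = (12, -25)

(12, -25)


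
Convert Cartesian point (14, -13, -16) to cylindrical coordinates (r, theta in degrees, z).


r = sqrt(14^2 + (-13)^2) = 19.105
theta = atan2(-13, 14) = 317.1211 deg
z = -16

r = 19.105, theta = 317.1211 deg, z = -16


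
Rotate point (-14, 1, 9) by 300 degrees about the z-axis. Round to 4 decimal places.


x' = -14*cos(300) - 1*sin(300) = -6.134
y' = -14*sin(300) + 1*cos(300) = 12.6244
z' = 9

(-6.134, 12.6244, 9)


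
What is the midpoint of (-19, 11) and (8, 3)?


Midpoint = ((-19+8)/2, (11+3)/2) = (-5.5, 7)

(-5.5, 7)


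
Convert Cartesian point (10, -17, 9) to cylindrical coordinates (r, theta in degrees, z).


r = sqrt(10^2 + (-17)^2) = 19.7231
theta = atan2(-17, 10) = 300.4655 deg
z = 9

r = 19.7231, theta = 300.4655 deg, z = 9


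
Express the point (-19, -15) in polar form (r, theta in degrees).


r = sqrt((-19)^2 + (-15)^2) = 24.2074
theta = atan2(-15, -19) = 218.2902 degrees

r = 24.2074, theta = 218.2902 degrees


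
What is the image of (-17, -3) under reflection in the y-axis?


Reflection across y-axis: (x, y) -> (-x, y)
(-17, -3) -> (17, -3)

(17, -3)


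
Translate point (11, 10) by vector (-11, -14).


Translation: (x+dx, y+dy) = (11+-11, 10+-14) = (0, -4)

(0, -4)


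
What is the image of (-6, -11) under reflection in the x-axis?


Reflection across x-axis: (x, y) -> (x, -y)
(-6, -11) -> (-6, 11)

(-6, 11)


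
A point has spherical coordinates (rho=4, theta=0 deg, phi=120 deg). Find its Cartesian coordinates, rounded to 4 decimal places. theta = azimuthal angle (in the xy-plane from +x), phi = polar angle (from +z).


x = 4 * sin(120) * cos(0) = 3.4641
y = 4 * sin(120) * sin(0) = 0
z = 4 * cos(120) = -2

(3.4641, 0, -2)


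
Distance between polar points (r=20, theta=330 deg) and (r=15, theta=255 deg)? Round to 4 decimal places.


d = sqrt(r1^2 + r2^2 - 2*r1*r2*cos(t2-t1))
d = sqrt(20^2 + 15^2 - 2*20*15*cos(255-330)) = 21.6728

21.6728


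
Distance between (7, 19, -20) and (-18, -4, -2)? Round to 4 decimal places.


d = sqrt((-18-7)^2 + (-4-19)^2 + (-2--20)^2) = 38.4448

38.4448


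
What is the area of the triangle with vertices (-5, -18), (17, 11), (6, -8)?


Area = |x1(y2-y3) + x2(y3-y1) + x3(y1-y2)| / 2
= |-5*(11--8) + 17*(-8--18) + 6*(-18-11)| / 2
= 49.5

49.5


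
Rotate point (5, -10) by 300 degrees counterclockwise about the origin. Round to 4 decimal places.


x' = 5*cos(300) - -10*sin(300) = -6.1603
y' = 5*sin(300) + -10*cos(300) = -9.3301

(-6.1603, -9.3301)


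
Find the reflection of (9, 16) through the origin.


Reflection through origin: (x, y) -> (-x, -y)
(9, 16) -> (-9, -16)

(-9, -16)


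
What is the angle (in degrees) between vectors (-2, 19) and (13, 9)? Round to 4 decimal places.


dot = -2*13 + 19*9 = 145
|u| = 19.105, |v| = 15.8114
cos(angle) = 0.48
angle = 61.3139 degrees

61.3139 degrees


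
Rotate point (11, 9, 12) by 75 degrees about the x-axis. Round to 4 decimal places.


x' = 11
y' = 9*cos(75) - 12*sin(75) = -9.2617
z' = 9*sin(75) + 12*cos(75) = 11.7992

(11, -9.2617, 11.7992)


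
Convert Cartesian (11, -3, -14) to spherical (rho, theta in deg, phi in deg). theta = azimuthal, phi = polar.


rho = sqrt(11^2 + (-3)^2 + (-14)^2) = 18.0555
theta = atan2(-3, 11) = 344.7449 deg
phi = acos(-14/18.0555) = 140.8402 deg

rho = 18.0555, theta = 344.7449 deg, phi = 140.8402 deg


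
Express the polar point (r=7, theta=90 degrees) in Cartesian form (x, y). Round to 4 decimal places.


x = 7 * cos(90) = 0
y = 7 * sin(90) = 7

(0, 7)


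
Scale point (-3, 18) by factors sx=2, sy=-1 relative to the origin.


Scaling: (x*sx, y*sy) = (-3*2, 18*-1) = (-6, -18)

(-6, -18)


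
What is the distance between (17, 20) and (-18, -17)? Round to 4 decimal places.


d = sqrt((-18-17)^2 + (-17-20)^2) = 50.9313

50.9313


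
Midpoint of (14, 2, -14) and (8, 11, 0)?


Midpoint = ((14+8)/2, (2+11)/2, (-14+0)/2) = (11, 6.5, -7)

(11, 6.5, -7)


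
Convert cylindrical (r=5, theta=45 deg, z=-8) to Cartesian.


x = 5 * cos(45) = 3.5355
y = 5 * sin(45) = 3.5355
z = -8

(3.5355, 3.5355, -8)


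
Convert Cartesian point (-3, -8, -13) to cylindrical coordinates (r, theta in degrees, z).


r = sqrt((-3)^2 + (-8)^2) = 8.544
theta = atan2(-8, -3) = 249.444 deg
z = -13

r = 8.544, theta = 249.444 deg, z = -13


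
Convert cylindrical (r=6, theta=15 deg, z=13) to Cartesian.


x = 6 * cos(15) = 5.7956
y = 6 * sin(15) = 1.5529
z = 13

(5.7956, 1.5529, 13)


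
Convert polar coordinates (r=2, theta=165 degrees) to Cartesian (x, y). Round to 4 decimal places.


x = 2 * cos(165) = -1.9319
y = 2 * sin(165) = 0.5176

(-1.9319, 0.5176)


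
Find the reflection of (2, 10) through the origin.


Reflection through origin: (x, y) -> (-x, -y)
(2, 10) -> (-2, -10)

(-2, -10)


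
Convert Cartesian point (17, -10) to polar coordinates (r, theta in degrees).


r = sqrt(17^2 + (-10)^2) = 19.7231
theta = atan2(-10, 17) = 329.5345 degrees

r = 19.7231, theta = 329.5345 degrees


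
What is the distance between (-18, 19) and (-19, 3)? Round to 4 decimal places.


d = sqrt((-19--18)^2 + (3-19)^2) = 16.0312

16.0312


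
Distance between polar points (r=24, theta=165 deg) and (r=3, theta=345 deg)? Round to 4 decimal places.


d = sqrt(r1^2 + r2^2 - 2*r1*r2*cos(t2-t1))
d = sqrt(24^2 + 3^2 - 2*24*3*cos(345-165)) = 27

27


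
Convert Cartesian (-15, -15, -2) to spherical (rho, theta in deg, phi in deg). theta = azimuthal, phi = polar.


rho = sqrt((-15)^2 + (-15)^2 + (-2)^2) = 21.3073
theta = atan2(-15, -15) = 225 deg
phi = acos(-2/21.3073) = 95.386 deg

rho = 21.3073, theta = 225 deg, phi = 95.386 deg


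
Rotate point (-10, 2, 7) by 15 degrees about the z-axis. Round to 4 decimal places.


x' = -10*cos(15) - 2*sin(15) = -10.1769
y' = -10*sin(15) + 2*cos(15) = -0.6563
z' = 7

(-10.1769, -0.6563, 7)


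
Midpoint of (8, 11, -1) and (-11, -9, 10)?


Midpoint = ((8+-11)/2, (11+-9)/2, (-1+10)/2) = (-1.5, 1, 4.5)

(-1.5, 1, 4.5)


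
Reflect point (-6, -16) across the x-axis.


Reflection across x-axis: (x, y) -> (x, -y)
(-6, -16) -> (-6, 16)

(-6, 16)


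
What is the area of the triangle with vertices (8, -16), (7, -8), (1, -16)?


Area = |x1(y2-y3) + x2(y3-y1) + x3(y1-y2)| / 2
= |8*(-8--16) + 7*(-16--16) + 1*(-16--8)| / 2
= 28

28


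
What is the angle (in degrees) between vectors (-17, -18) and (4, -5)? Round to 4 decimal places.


dot = -17*4 + -18*-5 = 22
|u| = 24.7588, |v| = 6.4031
cos(angle) = 0.1388
angle = 82.0232 degrees

82.0232 degrees


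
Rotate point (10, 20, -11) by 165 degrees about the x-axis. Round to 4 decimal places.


x' = 10
y' = 20*cos(165) - -11*sin(165) = -16.4715
z' = 20*sin(165) + -11*cos(165) = 15.8016

(10, -16.4715, 15.8016)


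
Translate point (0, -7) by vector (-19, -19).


Translation: (x+dx, y+dy) = (0+-19, -7+-19) = (-19, -26)

(-19, -26)


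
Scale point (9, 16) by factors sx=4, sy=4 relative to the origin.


Scaling: (x*sx, y*sy) = (9*4, 16*4) = (36, 64)

(36, 64)


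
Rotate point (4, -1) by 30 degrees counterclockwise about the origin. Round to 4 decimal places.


x' = 4*cos(30) - -1*sin(30) = 3.9641
y' = 4*sin(30) + -1*cos(30) = 1.134

(3.9641, 1.134)


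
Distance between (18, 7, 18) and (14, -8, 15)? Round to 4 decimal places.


d = sqrt((14-18)^2 + (-8-7)^2 + (15-18)^2) = 15.8114

15.8114


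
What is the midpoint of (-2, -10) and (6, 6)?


Midpoint = ((-2+6)/2, (-10+6)/2) = (2, -2)

(2, -2)


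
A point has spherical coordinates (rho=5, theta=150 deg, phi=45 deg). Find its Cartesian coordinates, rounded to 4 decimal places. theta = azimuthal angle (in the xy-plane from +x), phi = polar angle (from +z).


x = 5 * sin(45) * cos(150) = -3.0619
y = 5 * sin(45) * sin(150) = 1.7678
z = 5 * cos(45) = 3.5355

(-3.0619, 1.7678, 3.5355)


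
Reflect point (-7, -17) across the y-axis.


Reflection across y-axis: (x, y) -> (-x, y)
(-7, -17) -> (7, -17)

(7, -17)


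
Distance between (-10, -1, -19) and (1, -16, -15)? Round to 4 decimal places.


d = sqrt((1--10)^2 + (-16--1)^2 + (-15--19)^2) = 19.0263

19.0263


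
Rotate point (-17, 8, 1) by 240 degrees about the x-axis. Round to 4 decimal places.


x' = -17
y' = 8*cos(240) - 1*sin(240) = -3.134
z' = 8*sin(240) + 1*cos(240) = -7.4282

(-17, -3.134, -7.4282)


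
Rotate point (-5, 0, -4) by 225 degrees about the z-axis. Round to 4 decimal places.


x' = -5*cos(225) - 0*sin(225) = 3.5355
y' = -5*sin(225) + 0*cos(225) = 3.5355
z' = -4

(3.5355, 3.5355, -4)


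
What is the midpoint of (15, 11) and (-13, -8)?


Midpoint = ((15+-13)/2, (11+-8)/2) = (1, 1.5)

(1, 1.5)


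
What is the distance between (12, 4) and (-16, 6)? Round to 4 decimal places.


d = sqrt((-16-12)^2 + (6-4)^2) = 28.0713

28.0713


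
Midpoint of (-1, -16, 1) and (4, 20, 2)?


Midpoint = ((-1+4)/2, (-16+20)/2, (1+2)/2) = (1.5, 2, 1.5)

(1.5, 2, 1.5)


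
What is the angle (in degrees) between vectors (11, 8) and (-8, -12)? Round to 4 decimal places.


dot = 11*-8 + 8*-12 = -184
|u| = 13.6015, |v| = 14.4222
cos(angle) = -0.938
angle = 159.7174 degrees

159.7174 degrees


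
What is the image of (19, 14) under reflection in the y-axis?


Reflection across y-axis: (x, y) -> (-x, y)
(19, 14) -> (-19, 14)

(-19, 14)


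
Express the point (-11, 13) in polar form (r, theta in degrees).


r = sqrt((-11)^2 + 13^2) = 17.0294
theta = atan2(13, -11) = 130.2364 degrees

r = 17.0294, theta = 130.2364 degrees


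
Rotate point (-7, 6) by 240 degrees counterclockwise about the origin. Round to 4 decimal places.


x' = -7*cos(240) - 6*sin(240) = 8.6962
y' = -7*sin(240) + 6*cos(240) = 3.0622

(8.6962, 3.0622)


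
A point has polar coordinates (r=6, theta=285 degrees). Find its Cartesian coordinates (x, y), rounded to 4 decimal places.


x = 6 * cos(285) = 1.5529
y = 6 * sin(285) = -5.7956

(1.5529, -5.7956)


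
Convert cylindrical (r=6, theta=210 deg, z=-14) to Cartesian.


x = 6 * cos(210) = -5.1962
y = 6 * sin(210) = -3
z = -14

(-5.1962, -3, -14)


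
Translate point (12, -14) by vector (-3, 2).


Translation: (x+dx, y+dy) = (12+-3, -14+2) = (9, -12)

(9, -12)


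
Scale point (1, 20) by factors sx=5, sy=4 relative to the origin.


Scaling: (x*sx, y*sy) = (1*5, 20*4) = (5, 80)

(5, 80)


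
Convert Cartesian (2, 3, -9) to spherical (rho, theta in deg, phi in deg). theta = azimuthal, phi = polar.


rho = sqrt(2^2 + 3^2 + (-9)^2) = 9.6954
theta = atan2(3, 2) = 56.3099 deg
phi = acos(-9/9.6954) = 158.1681 deg

rho = 9.6954, theta = 56.3099 deg, phi = 158.1681 deg


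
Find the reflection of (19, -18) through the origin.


Reflection through origin: (x, y) -> (-x, -y)
(19, -18) -> (-19, 18)

(-19, 18)


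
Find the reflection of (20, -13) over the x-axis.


Reflection across x-axis: (x, y) -> (x, -y)
(20, -13) -> (20, 13)

(20, 13)


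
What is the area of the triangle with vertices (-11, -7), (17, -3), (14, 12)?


Area = |x1(y2-y3) + x2(y3-y1) + x3(y1-y2)| / 2
= |-11*(-3-12) + 17*(12--7) + 14*(-7--3)| / 2
= 216

216


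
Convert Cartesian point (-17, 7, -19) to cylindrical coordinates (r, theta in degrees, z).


r = sqrt((-17)^2 + 7^2) = 18.3848
theta = atan2(7, -17) = 157.6199 deg
z = -19

r = 18.3848, theta = 157.6199 deg, z = -19


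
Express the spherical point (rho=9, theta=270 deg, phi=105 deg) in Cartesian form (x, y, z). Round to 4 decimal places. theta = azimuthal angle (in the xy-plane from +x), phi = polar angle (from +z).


x = 9 * sin(105) * cos(270) = 0
y = 9 * sin(105) * sin(270) = -8.6933
z = 9 * cos(105) = -2.3294

(0, -8.6933, -2.3294)


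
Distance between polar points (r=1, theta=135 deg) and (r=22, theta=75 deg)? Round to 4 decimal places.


d = sqrt(r1^2 + r2^2 - 2*r1*r2*cos(t2-t1))
d = sqrt(1^2 + 22^2 - 2*1*22*cos(75-135)) = 21.5174

21.5174


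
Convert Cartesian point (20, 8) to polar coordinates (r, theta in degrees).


r = sqrt(20^2 + 8^2) = 21.5407
theta = atan2(8, 20) = 21.8014 degrees

r = 21.5407, theta = 21.8014 degrees


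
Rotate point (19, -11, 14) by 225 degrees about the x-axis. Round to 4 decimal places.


x' = 19
y' = -11*cos(225) - 14*sin(225) = 17.6777
z' = -11*sin(225) + 14*cos(225) = -2.1213

(19, 17.6777, -2.1213)


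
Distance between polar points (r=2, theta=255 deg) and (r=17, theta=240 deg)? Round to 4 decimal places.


d = sqrt(r1^2 + r2^2 - 2*r1*r2*cos(t2-t1))
d = sqrt(2^2 + 17^2 - 2*2*17*cos(240-255)) = 15.077

15.077


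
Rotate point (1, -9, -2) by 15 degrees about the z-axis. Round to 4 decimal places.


x' = 1*cos(15) - -9*sin(15) = 3.2953
y' = 1*sin(15) + -9*cos(15) = -8.4345
z' = -2

(3.2953, -8.4345, -2)


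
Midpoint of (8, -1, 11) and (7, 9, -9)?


Midpoint = ((8+7)/2, (-1+9)/2, (11+-9)/2) = (7.5, 4, 1)

(7.5, 4, 1)


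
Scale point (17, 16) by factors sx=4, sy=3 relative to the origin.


Scaling: (x*sx, y*sy) = (17*4, 16*3) = (68, 48)

(68, 48)


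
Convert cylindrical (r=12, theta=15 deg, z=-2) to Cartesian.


x = 12 * cos(15) = 11.5911
y = 12 * sin(15) = 3.1058
z = -2

(11.5911, 3.1058, -2)


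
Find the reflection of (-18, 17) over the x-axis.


Reflection across x-axis: (x, y) -> (x, -y)
(-18, 17) -> (-18, -17)

(-18, -17)


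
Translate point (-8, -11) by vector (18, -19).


Translation: (x+dx, y+dy) = (-8+18, -11+-19) = (10, -30)

(10, -30)


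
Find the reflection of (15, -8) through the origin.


Reflection through origin: (x, y) -> (-x, -y)
(15, -8) -> (-15, 8)

(-15, 8)


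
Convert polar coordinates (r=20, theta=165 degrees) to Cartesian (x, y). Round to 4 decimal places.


x = 20 * cos(165) = -19.3185
y = 20 * sin(165) = 5.1764

(-19.3185, 5.1764)


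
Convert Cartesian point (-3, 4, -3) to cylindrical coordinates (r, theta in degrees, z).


r = sqrt((-3)^2 + 4^2) = 5
theta = atan2(4, -3) = 126.8699 deg
z = -3

r = 5, theta = 126.8699 deg, z = -3


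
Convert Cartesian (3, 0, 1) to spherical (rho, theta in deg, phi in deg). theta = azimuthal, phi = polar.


rho = sqrt(3^2 + 0^2 + 1^2) = 3.1623
theta = atan2(0, 3) = 0 deg
phi = acos(1/3.1623) = 71.5651 deg

rho = 3.1623, theta = 0 deg, phi = 71.5651 deg


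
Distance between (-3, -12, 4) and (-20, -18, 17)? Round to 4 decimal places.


d = sqrt((-20--3)^2 + (-18--12)^2 + (17-4)^2) = 22.2261

22.2261


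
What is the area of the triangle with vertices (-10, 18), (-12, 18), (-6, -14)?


Area = |x1(y2-y3) + x2(y3-y1) + x3(y1-y2)| / 2
= |-10*(18--14) + -12*(-14-18) + -6*(18-18)| / 2
= 32

32


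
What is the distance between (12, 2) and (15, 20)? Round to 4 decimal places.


d = sqrt((15-12)^2 + (20-2)^2) = 18.2483

18.2483


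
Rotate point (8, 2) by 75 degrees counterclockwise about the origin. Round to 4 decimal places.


x' = 8*cos(75) - 2*sin(75) = 0.1387
y' = 8*sin(75) + 2*cos(75) = 8.245

(0.1387, 8.245)


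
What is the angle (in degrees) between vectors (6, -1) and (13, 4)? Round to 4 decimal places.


dot = 6*13 + -1*4 = 74
|u| = 6.0828, |v| = 13.6015
cos(angle) = 0.8944
angle = 26.5651 degrees

26.5651 degrees


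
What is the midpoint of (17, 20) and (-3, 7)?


Midpoint = ((17+-3)/2, (20+7)/2) = (7, 13.5)

(7, 13.5)


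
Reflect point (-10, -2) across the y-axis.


Reflection across y-axis: (x, y) -> (-x, y)
(-10, -2) -> (10, -2)

(10, -2)


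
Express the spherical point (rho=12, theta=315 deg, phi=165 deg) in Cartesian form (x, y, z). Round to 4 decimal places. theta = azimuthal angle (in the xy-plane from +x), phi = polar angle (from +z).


x = 12 * sin(165) * cos(315) = 2.1962
y = 12 * sin(165) * sin(315) = -2.1962
z = 12 * cos(165) = -11.5911

(2.1962, -2.1962, -11.5911)


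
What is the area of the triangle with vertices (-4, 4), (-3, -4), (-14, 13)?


Area = |x1(y2-y3) + x2(y3-y1) + x3(y1-y2)| / 2
= |-4*(-4-13) + -3*(13-4) + -14*(4--4)| / 2
= 35.5

35.5


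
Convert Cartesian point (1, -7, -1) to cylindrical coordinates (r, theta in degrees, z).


r = sqrt(1^2 + (-7)^2) = 7.0711
theta = atan2(-7, 1) = 278.1301 deg
z = -1

r = 7.0711, theta = 278.1301 deg, z = -1


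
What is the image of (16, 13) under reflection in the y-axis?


Reflection across y-axis: (x, y) -> (-x, y)
(16, 13) -> (-16, 13)

(-16, 13)


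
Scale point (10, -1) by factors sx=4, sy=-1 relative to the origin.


Scaling: (x*sx, y*sy) = (10*4, -1*-1) = (40, 1)

(40, 1)


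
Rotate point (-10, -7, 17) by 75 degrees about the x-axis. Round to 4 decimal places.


x' = -10
y' = -7*cos(75) - 17*sin(75) = -18.2325
z' = -7*sin(75) + 17*cos(75) = -2.3616

(-10, -18.2325, -2.3616)


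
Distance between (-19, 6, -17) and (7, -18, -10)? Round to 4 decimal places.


d = sqrt((7--19)^2 + (-18-6)^2 + (-10--17)^2) = 36.0694

36.0694


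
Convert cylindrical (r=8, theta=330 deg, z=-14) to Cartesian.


x = 8 * cos(330) = 6.9282
y = 8 * sin(330) = -4
z = -14

(6.9282, -4, -14)


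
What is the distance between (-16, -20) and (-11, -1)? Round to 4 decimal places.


d = sqrt((-11--16)^2 + (-1--20)^2) = 19.6469

19.6469


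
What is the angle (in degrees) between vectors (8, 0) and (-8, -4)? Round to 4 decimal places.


dot = 8*-8 + 0*-4 = -64
|u| = 8, |v| = 8.9443
cos(angle) = -0.8944
angle = 153.4349 degrees

153.4349 degrees


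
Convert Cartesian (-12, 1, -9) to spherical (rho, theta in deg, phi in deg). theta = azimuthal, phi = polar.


rho = sqrt((-12)^2 + 1^2 + (-9)^2) = 15.0333
theta = atan2(1, -12) = 175.2364 deg
phi = acos(-9/15.0333) = 126.7748 deg

rho = 15.0333, theta = 175.2364 deg, phi = 126.7748 deg


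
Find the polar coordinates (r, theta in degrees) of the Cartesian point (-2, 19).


r = sqrt((-2)^2 + 19^2) = 19.105
theta = atan2(19, -2) = 96.009 degrees

r = 19.105, theta = 96.009 degrees


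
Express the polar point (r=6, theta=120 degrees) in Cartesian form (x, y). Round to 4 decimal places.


x = 6 * cos(120) = -3
y = 6 * sin(120) = 5.1962

(-3, 5.1962)


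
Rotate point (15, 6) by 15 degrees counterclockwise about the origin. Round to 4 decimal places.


x' = 15*cos(15) - 6*sin(15) = 12.936
y' = 15*sin(15) + 6*cos(15) = 9.6778

(12.936, 9.6778)


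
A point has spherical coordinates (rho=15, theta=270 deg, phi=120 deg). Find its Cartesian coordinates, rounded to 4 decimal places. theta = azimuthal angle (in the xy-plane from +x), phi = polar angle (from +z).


x = 15 * sin(120) * cos(270) = 0
y = 15 * sin(120) * sin(270) = -12.9904
z = 15 * cos(120) = -7.5

(0, -12.9904, -7.5)


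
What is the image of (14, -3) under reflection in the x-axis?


Reflection across x-axis: (x, y) -> (x, -y)
(14, -3) -> (14, 3)

(14, 3)


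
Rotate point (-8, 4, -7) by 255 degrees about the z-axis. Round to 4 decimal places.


x' = -8*cos(255) - 4*sin(255) = 5.9343
y' = -8*sin(255) + 4*cos(255) = 6.6921
z' = -7

(5.9343, 6.6921, -7)


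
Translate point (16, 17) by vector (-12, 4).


Translation: (x+dx, y+dy) = (16+-12, 17+4) = (4, 21)

(4, 21)


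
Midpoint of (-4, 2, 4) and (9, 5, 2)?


Midpoint = ((-4+9)/2, (2+5)/2, (4+2)/2) = (2.5, 3.5, 3)

(2.5, 3.5, 3)


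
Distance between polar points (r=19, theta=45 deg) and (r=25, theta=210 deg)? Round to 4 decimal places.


d = sqrt(r1^2 + r2^2 - 2*r1*r2*cos(t2-t1))
d = sqrt(19^2 + 25^2 - 2*19*25*cos(210-45)) = 43.6306

43.6306


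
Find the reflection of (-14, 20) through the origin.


Reflection through origin: (x, y) -> (-x, -y)
(-14, 20) -> (14, -20)

(14, -20)


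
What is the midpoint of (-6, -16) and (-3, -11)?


Midpoint = ((-6+-3)/2, (-16+-11)/2) = (-4.5, -13.5)

(-4.5, -13.5)


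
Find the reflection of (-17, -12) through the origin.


Reflection through origin: (x, y) -> (-x, -y)
(-17, -12) -> (17, 12)

(17, 12)


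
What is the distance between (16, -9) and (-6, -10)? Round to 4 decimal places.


d = sqrt((-6-16)^2 + (-10--9)^2) = 22.0227

22.0227


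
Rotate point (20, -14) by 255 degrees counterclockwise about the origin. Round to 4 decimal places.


x' = 20*cos(255) - -14*sin(255) = -18.6993
y' = 20*sin(255) + -14*cos(255) = -15.695

(-18.6993, -15.695)


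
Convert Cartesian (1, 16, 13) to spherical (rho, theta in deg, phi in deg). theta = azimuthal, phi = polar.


rho = sqrt(1^2 + 16^2 + 13^2) = 20.6398
theta = atan2(16, 1) = 86.4237 deg
phi = acos(13/20.6398) = 50.9608 deg

rho = 20.6398, theta = 86.4237 deg, phi = 50.9608 deg


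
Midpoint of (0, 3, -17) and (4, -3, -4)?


Midpoint = ((0+4)/2, (3+-3)/2, (-17+-4)/2) = (2, 0, -10.5)

(2, 0, -10.5)


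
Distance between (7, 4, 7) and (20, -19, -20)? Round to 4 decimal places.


d = sqrt((20-7)^2 + (-19-4)^2 + (-20-7)^2) = 37.7757

37.7757


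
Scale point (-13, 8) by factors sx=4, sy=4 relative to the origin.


Scaling: (x*sx, y*sy) = (-13*4, 8*4) = (-52, 32)

(-52, 32)


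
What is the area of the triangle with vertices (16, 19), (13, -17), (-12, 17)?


Area = |x1(y2-y3) + x2(y3-y1) + x3(y1-y2)| / 2
= |16*(-17-17) + 13*(17-19) + -12*(19--17)| / 2
= 501

501


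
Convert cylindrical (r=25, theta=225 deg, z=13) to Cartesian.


x = 25 * cos(225) = -17.6777
y = 25 * sin(225) = -17.6777
z = 13

(-17.6777, -17.6777, 13)


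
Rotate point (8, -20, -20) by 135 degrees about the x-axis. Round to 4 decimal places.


x' = 8
y' = -20*cos(135) - -20*sin(135) = 28.2843
z' = -20*sin(135) + -20*cos(135) = 0

(8, 28.2843, 0)


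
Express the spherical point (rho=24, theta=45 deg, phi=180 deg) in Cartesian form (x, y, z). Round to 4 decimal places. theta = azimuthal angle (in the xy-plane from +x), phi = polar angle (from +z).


x = 24 * sin(180) * cos(45) = 0
y = 24 * sin(180) * sin(45) = 0
z = 24 * cos(180) = -24

(0, 0, -24)


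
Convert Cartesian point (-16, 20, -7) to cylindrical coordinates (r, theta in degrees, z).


r = sqrt((-16)^2 + 20^2) = 25.6125
theta = atan2(20, -16) = 128.6598 deg
z = -7

r = 25.6125, theta = 128.6598 deg, z = -7


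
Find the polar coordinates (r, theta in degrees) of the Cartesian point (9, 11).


r = sqrt(9^2 + 11^2) = 14.2127
theta = atan2(11, 9) = 50.7106 degrees

r = 14.2127, theta = 50.7106 degrees


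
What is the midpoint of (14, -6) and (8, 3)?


Midpoint = ((14+8)/2, (-6+3)/2) = (11, -1.5)

(11, -1.5)


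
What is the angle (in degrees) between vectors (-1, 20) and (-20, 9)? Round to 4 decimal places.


dot = -1*-20 + 20*9 = 200
|u| = 20.025, |v| = 21.9317
cos(angle) = 0.4554
angle = 62.9098 degrees

62.9098 degrees


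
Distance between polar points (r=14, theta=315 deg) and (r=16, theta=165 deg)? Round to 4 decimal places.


d = sqrt(r1^2 + r2^2 - 2*r1*r2*cos(t2-t1))
d = sqrt(14^2 + 16^2 - 2*14*16*cos(165-315)) = 28.9824

28.9824


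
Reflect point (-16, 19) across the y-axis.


Reflection across y-axis: (x, y) -> (-x, y)
(-16, 19) -> (16, 19)

(16, 19)


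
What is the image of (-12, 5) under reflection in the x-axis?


Reflection across x-axis: (x, y) -> (x, -y)
(-12, 5) -> (-12, -5)

(-12, -5)


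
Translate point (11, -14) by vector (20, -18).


Translation: (x+dx, y+dy) = (11+20, -14+-18) = (31, -32)

(31, -32)


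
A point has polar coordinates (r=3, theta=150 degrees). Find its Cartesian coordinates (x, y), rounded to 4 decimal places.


x = 3 * cos(150) = -2.5981
y = 3 * sin(150) = 1.5

(-2.5981, 1.5)


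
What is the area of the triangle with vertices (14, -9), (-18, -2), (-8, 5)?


Area = |x1(y2-y3) + x2(y3-y1) + x3(y1-y2)| / 2
= |14*(-2-5) + -18*(5--9) + -8*(-9--2)| / 2
= 147

147


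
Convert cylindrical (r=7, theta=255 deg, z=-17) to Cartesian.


x = 7 * cos(255) = -1.8117
y = 7 * sin(255) = -6.7615
z = -17

(-1.8117, -6.7615, -17)


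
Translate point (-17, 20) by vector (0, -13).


Translation: (x+dx, y+dy) = (-17+0, 20+-13) = (-17, 7)

(-17, 7)


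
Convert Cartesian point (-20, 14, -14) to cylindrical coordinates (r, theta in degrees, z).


r = sqrt((-20)^2 + 14^2) = 24.4131
theta = atan2(14, -20) = 145.008 deg
z = -14

r = 24.4131, theta = 145.008 deg, z = -14


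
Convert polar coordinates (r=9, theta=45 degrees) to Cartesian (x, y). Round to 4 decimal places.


x = 9 * cos(45) = 6.364
y = 9 * sin(45) = 6.364

(6.364, 6.364)


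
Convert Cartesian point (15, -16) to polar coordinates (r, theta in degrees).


r = sqrt(15^2 + (-16)^2) = 21.9317
theta = atan2(-16, 15) = 313.1524 degrees

r = 21.9317, theta = 313.1524 degrees


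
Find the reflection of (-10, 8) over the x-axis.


Reflection across x-axis: (x, y) -> (x, -y)
(-10, 8) -> (-10, -8)

(-10, -8)


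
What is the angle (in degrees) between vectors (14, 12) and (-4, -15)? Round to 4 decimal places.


dot = 14*-4 + 12*-15 = -236
|u| = 18.4391, |v| = 15.5242
cos(angle) = -0.8244
angle = 145.5327 degrees

145.5327 degrees
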